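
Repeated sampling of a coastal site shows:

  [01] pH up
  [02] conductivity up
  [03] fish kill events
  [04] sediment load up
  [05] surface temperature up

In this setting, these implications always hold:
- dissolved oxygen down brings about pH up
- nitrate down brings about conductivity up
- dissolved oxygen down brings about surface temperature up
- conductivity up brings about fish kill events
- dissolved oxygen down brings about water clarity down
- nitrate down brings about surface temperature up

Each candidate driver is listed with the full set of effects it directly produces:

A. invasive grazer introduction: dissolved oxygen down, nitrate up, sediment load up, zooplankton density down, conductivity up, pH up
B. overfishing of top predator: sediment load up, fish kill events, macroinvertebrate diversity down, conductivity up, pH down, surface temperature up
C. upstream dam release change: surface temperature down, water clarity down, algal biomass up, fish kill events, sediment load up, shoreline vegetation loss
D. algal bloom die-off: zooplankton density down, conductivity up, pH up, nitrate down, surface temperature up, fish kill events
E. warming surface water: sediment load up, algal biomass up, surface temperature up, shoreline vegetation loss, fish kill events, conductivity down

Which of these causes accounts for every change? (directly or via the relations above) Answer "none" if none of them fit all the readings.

Checking each candidate against the observations:
(A) invasive grazer introduction — accounts for every observation (fish kill events through conductivity up → fish kill events)
(B) overfishing of top predator — fails on pH up (predicts pH down, not pH up)
(C) upstream dam release change — pH up NO; conductivity up NO; fish kill events yes; sediment load up yes; surface temperature up NO
(D) algal bloom die-off — pH up yes; conductivity up yes; fish kill events yes; sediment load up NO; surface temperature up yes
(E) warming surface water — pH up NO; conductivity up NO; fish kill events yes; sediment load up yes; surface temperature up yes
Only (A) is consistent with every observation.

A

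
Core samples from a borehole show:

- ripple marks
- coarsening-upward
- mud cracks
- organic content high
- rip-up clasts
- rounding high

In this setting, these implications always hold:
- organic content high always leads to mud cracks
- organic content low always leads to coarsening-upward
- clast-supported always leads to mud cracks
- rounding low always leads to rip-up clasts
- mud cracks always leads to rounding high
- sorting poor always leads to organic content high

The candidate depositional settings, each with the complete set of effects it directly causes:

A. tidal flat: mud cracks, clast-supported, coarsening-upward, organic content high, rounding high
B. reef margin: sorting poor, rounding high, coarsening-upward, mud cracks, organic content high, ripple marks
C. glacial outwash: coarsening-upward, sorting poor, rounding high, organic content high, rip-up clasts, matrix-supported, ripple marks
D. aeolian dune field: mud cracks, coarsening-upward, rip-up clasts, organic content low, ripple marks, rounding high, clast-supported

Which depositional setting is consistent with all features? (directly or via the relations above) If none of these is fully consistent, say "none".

For each candidate, compare predicted effects to what was observed:
(A) tidal flat — does not account for ripple marks, rip-up clasts
(B) reef margin — ripple marks yes; coarsening-upward yes; mud cracks yes; organic content high yes; rip-up clasts NO; rounding high yes
(C) glacial outwash — ripple marks yes; coarsening-upward yes; mud cracks yes (via organic content high → mud cracks); organic content high yes; rip-up clasts yes; rounding high yes
(D) aeolian dune field — fails on organic content high (predicts organic content low, not organic content high)
(C) alone accounts for all the evidence.

C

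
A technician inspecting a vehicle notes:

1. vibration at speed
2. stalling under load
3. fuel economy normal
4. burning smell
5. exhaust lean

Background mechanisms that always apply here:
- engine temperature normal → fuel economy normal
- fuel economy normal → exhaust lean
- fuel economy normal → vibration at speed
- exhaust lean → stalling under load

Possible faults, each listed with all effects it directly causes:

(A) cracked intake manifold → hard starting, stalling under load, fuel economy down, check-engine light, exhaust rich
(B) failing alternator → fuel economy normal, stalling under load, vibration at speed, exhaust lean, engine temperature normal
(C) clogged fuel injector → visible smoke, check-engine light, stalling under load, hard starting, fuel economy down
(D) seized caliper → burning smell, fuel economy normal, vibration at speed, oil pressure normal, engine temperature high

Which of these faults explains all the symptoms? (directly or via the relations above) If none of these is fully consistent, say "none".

Checking each candidate against the observations:
(A) cracked intake manifold — fails on vibration at speed, fuel economy normal, burning smell, exhaust lean (predicts fuel economy down, not fuel economy normal; predicts exhaust rich, not exhaust lean)
(B) failing alternator — does not account for burning smell
(C) clogged fuel injector — fails on vibration at speed, fuel economy normal, burning smell, exhaust lean (predicts fuel economy down, not fuel economy normal)
(D) seized caliper — vibration at speed yes; stalling under load yes (through fuel economy normal → exhaust lean → stalling under load); fuel economy normal yes; burning smell yes; exhaust lean yes (through fuel economy normal → exhaust lean)
(D) alone accounts for all the evidence.

D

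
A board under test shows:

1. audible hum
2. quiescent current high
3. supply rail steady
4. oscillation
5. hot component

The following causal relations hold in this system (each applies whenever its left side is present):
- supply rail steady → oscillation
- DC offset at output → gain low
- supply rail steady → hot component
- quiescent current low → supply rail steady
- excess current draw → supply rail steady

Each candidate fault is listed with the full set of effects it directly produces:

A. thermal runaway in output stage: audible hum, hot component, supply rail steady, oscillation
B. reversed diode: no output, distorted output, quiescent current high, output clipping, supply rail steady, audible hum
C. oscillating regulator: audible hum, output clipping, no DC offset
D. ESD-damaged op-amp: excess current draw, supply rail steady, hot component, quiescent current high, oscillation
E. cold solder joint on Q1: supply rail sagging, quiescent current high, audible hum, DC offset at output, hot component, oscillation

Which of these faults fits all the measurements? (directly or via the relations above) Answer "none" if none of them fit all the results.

B

Testing each hypothesis:
(A) thermal runaway in output stage — does not account for quiescent current high
(B) reversed diode — accounts for every observation (oscillation through supply rail steady → oscillation)
(C) oscillating regulator — does not account for quiescent current high, supply rail steady, oscillation, hot component
(D) ESD-damaged op-amp — audible hum -; quiescent current high +; supply rail steady +; oscillation +; hot component +
(E) cold solder joint on Q1 — audible hum +; quiescent current high +; supply rail steady -; oscillation +; hot component +
Only (B) is consistent with every observation.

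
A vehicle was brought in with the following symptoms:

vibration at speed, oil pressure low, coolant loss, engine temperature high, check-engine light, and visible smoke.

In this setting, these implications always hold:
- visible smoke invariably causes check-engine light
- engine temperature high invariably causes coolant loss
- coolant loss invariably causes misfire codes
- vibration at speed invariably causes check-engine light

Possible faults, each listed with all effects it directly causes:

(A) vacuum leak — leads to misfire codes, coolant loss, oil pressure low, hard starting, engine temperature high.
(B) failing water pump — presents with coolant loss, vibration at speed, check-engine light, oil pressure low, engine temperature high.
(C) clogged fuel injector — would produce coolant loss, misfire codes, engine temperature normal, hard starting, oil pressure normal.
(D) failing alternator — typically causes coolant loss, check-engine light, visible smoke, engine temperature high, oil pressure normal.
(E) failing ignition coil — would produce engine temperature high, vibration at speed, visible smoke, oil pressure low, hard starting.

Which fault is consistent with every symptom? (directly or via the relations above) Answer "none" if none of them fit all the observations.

E

For each candidate, compare predicted effects to what was observed:
(A) vacuum leak — vibration at speed ✗; oil pressure low ✓; coolant loss ✓; engine temperature high ✓; check-engine light ✗; visible smoke ✗
(B) failing water pump — vibration at speed ✓; oil pressure low ✓; coolant loss ✓; engine temperature high ✓; check-engine light ✓; visible smoke ✗
(C) clogged fuel injector — fails on vibration at speed, oil pressure low, engine temperature high, check-engine light, visible smoke (predicts oil pressure normal, not oil pressure low; predicts engine temperature normal, not engine temperature high)
(D) failing alternator — fails on vibration at speed, oil pressure low (predicts oil pressure normal, not oil pressure low)
(E) failing ignition coil — vibration at speed ✓; oil pressure low ✓; coolant loss ✓ (through engine temperature high → coolant loss); engine temperature high ✓; check-engine light ✓ (through visible smoke → check-engine light); visible smoke ✓
(E) alone accounts for all the evidence.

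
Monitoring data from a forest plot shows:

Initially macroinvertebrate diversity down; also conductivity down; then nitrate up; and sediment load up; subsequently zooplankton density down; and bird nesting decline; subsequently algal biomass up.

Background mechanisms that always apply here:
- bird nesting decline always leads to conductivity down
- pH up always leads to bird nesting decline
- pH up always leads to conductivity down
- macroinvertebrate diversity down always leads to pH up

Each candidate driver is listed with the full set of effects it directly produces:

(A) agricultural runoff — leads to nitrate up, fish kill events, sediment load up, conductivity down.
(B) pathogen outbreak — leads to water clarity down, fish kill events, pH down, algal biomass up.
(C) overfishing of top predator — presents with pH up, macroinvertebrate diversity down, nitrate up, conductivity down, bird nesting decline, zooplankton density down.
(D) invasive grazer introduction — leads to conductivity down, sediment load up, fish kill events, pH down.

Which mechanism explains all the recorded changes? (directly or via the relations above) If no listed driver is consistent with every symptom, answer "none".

Testing each hypothesis:
(A) agricultural runoff — macroinvertebrate diversity down miss; conductivity down match; nitrate up match; sediment load up match; zooplankton density down miss; bird nesting decline miss; algal biomass up miss
(B) pathogen outbreak — does not account for macroinvertebrate diversity down, conductivity down, nitrate up, sediment load up, zooplankton density down, bird nesting decline
(C) overfishing of top predator — does not account for sediment load up, algal biomass up
(D) invasive grazer introduction — macroinvertebrate diversity down miss; conductivity down match; nitrate up miss; sediment load up match; zooplankton density down miss; bird nesting decline miss; algal biomass up miss
None of the listed candidates fits everything.

none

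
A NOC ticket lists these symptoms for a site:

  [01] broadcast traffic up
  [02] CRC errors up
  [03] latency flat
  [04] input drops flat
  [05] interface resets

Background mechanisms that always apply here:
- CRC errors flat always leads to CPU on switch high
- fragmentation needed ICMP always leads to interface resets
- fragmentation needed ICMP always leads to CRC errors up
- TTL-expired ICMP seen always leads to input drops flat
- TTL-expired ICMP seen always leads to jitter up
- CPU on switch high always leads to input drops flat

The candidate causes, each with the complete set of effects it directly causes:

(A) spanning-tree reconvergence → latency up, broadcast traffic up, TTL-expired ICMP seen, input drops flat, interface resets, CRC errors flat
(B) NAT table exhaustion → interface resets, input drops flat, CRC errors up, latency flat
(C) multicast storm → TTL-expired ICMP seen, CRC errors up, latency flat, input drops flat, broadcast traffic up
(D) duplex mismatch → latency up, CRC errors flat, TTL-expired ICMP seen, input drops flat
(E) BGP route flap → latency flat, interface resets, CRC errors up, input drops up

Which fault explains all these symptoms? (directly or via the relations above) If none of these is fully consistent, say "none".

none

Testing each hypothesis:
(A) spanning-tree reconvergence — broadcast traffic up yes; CRC errors up NO; latency flat NO; input drops flat yes; interface resets yes
(B) NAT table exhaustion — does not account for broadcast traffic up
(C) multicast storm — does not account for interface resets
(D) duplex mismatch — broadcast traffic up NO; CRC errors up NO; latency flat NO; input drops flat yes; interface resets NO
(E) BGP route flap — broadcast traffic up NO; CRC errors up yes; latency flat yes; input drops flat NO; interface resets yes
No candidate is consistent with all observations.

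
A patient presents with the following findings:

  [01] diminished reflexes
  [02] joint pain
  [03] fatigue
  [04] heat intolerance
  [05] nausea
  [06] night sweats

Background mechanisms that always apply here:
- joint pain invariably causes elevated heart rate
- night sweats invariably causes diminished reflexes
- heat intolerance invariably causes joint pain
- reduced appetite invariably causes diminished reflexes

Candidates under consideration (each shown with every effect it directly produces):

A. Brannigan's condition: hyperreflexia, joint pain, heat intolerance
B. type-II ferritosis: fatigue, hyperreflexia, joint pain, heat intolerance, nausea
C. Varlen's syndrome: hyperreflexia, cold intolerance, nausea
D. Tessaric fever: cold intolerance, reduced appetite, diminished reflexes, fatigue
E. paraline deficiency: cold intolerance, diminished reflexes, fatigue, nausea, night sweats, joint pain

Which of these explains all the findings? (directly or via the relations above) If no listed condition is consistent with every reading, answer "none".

Testing each hypothesis:
(A) Brannigan's condition — diminished reflexes -; joint pain +; fatigue -; heat intolerance +; nausea -; night sweats -
(B) type-II ferritosis — diminished reflexes -; joint pain +; fatigue +; heat intolerance +; nausea +; night sweats -
(C) Varlen's syndrome — diminished reflexes -; joint pain -; fatigue -; heat intolerance -; nausea +; night sweats -
(D) Tessaric fever — diminished reflexes +; joint pain -; fatigue +; heat intolerance -; nausea -; night sweats -
(E) paraline deficiency — diminished reflexes +; joint pain +; fatigue +; heat intolerance -; nausea +; night sweats +
Every candidate fails on at least one observation.

none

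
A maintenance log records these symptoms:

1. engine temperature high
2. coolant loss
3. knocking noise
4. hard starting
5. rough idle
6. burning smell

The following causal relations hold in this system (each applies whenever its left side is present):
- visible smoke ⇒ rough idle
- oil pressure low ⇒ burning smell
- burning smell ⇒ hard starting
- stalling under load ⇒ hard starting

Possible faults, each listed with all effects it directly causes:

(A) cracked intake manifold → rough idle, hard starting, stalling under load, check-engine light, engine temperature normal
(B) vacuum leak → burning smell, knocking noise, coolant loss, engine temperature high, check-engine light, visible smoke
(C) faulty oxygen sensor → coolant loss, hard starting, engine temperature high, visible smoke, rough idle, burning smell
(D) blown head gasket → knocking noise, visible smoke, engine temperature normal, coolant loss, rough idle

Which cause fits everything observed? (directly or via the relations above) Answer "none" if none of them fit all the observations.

Per-candidate check:
(A) cracked intake manifold — fails on engine temperature high, coolant loss, knocking noise, burning smell (predicts engine temperature normal, not engine temperature high)
(B) vacuum leak — engine temperature high +; coolant loss +; knocking noise +; hard starting + (via burning smell → hard starting); rough idle + (via visible smoke → rough idle); burning smell +
(C) faulty oxygen sensor — does not account for knocking noise
(D) blown head gasket — engine temperature high -; coolant loss +; knocking noise +; hard starting -; rough idle +; burning smell -
(B) is the only candidate with no mismatches.

B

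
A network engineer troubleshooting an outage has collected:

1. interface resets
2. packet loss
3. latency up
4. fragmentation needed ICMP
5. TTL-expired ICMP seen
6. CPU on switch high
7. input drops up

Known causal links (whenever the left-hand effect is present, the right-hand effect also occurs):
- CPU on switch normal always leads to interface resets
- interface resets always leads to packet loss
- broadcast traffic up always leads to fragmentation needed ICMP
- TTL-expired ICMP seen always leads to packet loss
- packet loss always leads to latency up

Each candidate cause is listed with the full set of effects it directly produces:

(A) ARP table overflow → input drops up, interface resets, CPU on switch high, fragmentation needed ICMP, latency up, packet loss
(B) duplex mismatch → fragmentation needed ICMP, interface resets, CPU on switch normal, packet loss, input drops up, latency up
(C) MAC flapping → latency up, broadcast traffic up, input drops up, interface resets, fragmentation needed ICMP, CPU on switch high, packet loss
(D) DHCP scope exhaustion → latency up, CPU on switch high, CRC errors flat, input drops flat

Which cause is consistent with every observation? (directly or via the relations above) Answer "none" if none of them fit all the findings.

none

Testing each hypothesis:
(A) ARP table overflow — does not account for TTL-expired ICMP seen
(B) duplex mismatch — interface resets ✓; packet loss ✓; latency up ✓; fragmentation needed ICMP ✓; TTL-expired ICMP seen ✗; CPU on switch high ✗; input drops up ✓
(C) MAC flapping — does not account for TTL-expired ICMP seen
(D) DHCP scope exhaustion — interface resets ✗; packet loss ✗; latency up ✓; fragmentation needed ICMP ✗; TTL-expired ICMP seen ✗; CPU on switch high ✓; input drops up ✗
No candidate is consistent with all observations.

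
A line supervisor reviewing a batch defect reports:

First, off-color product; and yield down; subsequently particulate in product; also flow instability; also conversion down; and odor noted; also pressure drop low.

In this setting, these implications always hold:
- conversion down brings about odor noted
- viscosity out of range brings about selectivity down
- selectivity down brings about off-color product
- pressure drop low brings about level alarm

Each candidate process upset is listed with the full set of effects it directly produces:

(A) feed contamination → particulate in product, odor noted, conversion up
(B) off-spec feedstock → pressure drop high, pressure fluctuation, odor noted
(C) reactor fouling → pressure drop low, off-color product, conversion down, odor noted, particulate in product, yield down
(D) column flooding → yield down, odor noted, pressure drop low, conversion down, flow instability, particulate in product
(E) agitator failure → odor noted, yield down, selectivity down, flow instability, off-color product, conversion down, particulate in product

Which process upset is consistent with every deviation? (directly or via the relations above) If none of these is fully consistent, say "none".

Per-candidate check:
(A) feed contamination — fails on off-color product, yield down, flow instability, conversion down, pressure drop low (predicts conversion up, not conversion down)
(B) off-spec feedstock — fails on off-color product, yield down, particulate in product, flow instability, conversion down, pressure drop low (predicts pressure drop high, not pressure drop low)
(C) reactor fouling — off-color product match; yield down match; particulate in product match; flow instability miss; conversion down match; odor noted match; pressure drop low match
(D) column flooding — off-color product miss; yield down match; particulate in product match; flow instability match; conversion down match; odor noted match; pressure drop low match
(E) agitator failure — does not account for pressure drop low
Every candidate fails on at least one observation.

none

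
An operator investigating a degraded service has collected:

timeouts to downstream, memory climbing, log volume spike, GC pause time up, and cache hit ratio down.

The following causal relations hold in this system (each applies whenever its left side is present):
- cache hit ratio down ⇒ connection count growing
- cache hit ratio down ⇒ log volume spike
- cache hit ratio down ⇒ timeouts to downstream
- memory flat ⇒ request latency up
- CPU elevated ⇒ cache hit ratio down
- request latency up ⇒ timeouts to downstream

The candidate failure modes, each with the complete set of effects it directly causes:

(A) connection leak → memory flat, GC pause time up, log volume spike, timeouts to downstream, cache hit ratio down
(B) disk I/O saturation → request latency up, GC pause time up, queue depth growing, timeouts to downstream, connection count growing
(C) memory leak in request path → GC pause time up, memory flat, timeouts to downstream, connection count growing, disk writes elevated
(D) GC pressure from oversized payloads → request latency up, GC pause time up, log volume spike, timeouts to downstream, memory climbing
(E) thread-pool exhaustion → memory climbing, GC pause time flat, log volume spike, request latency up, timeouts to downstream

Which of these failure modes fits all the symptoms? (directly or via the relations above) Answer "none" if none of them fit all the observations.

For each candidate, compare predicted effects to what was observed:
(A) connection leak — timeouts to downstream match; memory climbing miss; log volume spike match; GC pause time up match; cache hit ratio down match
(B) disk I/O saturation — does not account for memory climbing, log volume spike, cache hit ratio down
(C) memory leak in request path — timeouts to downstream match; memory climbing miss; log volume spike miss; GC pause time up match; cache hit ratio down miss
(D) GC pressure from oversized payloads — timeouts to downstream match; memory climbing match; log volume spike match; GC pause time up match; cache hit ratio down miss
(E) thread-pool exhaustion — timeouts to downstream match; memory climbing match; log volume spike match; GC pause time up miss; cache hit ratio down miss
No candidate is consistent with all observations.

none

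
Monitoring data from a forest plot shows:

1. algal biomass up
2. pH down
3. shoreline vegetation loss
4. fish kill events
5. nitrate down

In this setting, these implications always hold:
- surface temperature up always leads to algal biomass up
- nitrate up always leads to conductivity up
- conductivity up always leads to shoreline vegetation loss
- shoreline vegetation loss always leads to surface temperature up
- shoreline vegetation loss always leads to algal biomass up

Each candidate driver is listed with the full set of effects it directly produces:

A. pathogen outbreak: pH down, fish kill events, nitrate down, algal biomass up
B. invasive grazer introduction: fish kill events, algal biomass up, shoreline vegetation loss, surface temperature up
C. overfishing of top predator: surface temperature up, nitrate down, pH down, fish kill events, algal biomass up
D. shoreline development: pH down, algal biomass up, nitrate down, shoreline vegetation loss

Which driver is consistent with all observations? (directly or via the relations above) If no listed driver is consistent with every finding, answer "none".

none

Checking each candidate against the observations:
(A) pathogen outbreak — algal biomass up yes; pH down yes; shoreline vegetation loss NO; fish kill events yes; nitrate down yes
(B) invasive grazer introduction — algal biomass up yes; pH down NO; shoreline vegetation loss yes; fish kill events yes; nitrate down NO
(C) overfishing of top predator — does not account for shoreline vegetation loss
(D) shoreline development — algal biomass up yes; pH down yes; shoreline vegetation loss yes; fish kill events NO; nitrate down yes
No candidate is consistent with all observations.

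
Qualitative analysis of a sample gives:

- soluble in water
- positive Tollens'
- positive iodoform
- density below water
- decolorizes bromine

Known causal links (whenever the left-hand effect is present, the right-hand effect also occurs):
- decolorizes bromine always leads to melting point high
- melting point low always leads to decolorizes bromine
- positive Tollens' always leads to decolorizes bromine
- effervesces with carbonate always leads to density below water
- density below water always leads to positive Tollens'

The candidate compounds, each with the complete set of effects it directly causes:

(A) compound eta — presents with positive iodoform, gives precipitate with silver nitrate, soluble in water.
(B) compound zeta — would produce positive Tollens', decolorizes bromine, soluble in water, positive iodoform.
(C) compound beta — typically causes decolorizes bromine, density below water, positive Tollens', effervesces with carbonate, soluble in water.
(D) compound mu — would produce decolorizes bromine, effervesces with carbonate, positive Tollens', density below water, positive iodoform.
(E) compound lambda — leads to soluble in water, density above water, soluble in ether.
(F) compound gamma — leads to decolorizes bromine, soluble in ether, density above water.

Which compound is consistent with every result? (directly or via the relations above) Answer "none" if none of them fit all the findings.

none

Per-candidate check:
(A) compound eta — does not account for positive Tollens', density below water, decolorizes bromine
(B) compound zeta — soluble in water +; positive Tollens' +; positive iodoform +; density below water -; decolorizes bromine +
(C) compound beta — soluble in water +; positive Tollens' +; positive iodoform -; density below water +; decolorizes bromine +
(D) compound mu — does not account for soluble in water
(E) compound lambda — fails on positive Tollens', positive iodoform, density below water, decolorizes bromine (predicts density above water, not density below water)
(F) compound gamma — fails on soluble in water, positive Tollens', positive iodoform, density below water (predicts density above water, not density below water)
None of the listed candidates fits everything.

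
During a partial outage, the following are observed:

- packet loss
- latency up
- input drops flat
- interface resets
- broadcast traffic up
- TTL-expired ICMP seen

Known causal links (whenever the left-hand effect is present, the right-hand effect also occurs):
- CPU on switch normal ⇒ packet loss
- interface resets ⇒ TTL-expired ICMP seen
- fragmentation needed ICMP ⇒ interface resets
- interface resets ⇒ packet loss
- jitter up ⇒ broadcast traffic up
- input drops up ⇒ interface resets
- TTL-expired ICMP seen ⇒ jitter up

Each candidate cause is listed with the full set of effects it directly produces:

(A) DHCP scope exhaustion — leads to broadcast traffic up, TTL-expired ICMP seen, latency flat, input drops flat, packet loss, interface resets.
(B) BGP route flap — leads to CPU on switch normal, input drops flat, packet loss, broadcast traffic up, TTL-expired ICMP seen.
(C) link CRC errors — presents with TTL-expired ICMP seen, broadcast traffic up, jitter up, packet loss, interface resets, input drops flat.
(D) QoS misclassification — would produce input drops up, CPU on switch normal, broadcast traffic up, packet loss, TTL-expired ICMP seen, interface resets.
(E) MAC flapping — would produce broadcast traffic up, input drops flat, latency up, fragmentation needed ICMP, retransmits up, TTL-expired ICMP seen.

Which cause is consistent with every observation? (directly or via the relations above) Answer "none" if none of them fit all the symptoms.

Checking each candidate against the observations:
(A) DHCP scope exhaustion — fails on latency up (predicts latency flat, not latency up)
(B) BGP route flap — does not account for latency up, interface resets
(C) link CRC errors — does not account for latency up
(D) QoS misclassification — packet loss +; latency up -; input drops flat -; interface resets +; broadcast traffic up +; TTL-expired ICMP seen +
(E) MAC flapping — packet loss + (through fragmentation needed ICMP → interface resets → packet loss); latency up +; input drops flat +; interface resets + (through fragmentation needed ICMP → interface resets); broadcast traffic up +; TTL-expired ICMP seen +
(E) is the only candidate with no mismatches.

E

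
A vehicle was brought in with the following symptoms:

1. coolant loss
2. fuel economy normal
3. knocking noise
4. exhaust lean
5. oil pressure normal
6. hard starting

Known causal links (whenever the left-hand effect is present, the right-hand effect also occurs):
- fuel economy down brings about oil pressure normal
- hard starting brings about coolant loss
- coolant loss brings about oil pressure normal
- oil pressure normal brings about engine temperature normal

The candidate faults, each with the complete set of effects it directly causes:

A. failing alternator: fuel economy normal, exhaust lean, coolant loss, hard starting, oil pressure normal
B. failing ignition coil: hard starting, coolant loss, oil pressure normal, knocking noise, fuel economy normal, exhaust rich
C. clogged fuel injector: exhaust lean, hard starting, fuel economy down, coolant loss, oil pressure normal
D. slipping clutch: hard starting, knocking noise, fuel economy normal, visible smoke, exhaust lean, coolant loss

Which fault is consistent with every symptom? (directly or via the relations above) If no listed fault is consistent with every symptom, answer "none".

D

Testing each hypothesis:
(A) failing alternator — does not account for knocking noise
(B) failing ignition coil — coolant loss yes; fuel economy normal yes; knocking noise yes; exhaust lean NO; oil pressure normal yes; hard starting yes
(C) clogged fuel injector — coolant loss yes; fuel economy normal NO; knocking noise NO; exhaust lean yes; oil pressure normal yes; hard starting yes
(D) slipping clutch — accounts for every observation (oil pressure normal via coolant loss → oil pressure normal)
(D) is the only candidate with no mismatches.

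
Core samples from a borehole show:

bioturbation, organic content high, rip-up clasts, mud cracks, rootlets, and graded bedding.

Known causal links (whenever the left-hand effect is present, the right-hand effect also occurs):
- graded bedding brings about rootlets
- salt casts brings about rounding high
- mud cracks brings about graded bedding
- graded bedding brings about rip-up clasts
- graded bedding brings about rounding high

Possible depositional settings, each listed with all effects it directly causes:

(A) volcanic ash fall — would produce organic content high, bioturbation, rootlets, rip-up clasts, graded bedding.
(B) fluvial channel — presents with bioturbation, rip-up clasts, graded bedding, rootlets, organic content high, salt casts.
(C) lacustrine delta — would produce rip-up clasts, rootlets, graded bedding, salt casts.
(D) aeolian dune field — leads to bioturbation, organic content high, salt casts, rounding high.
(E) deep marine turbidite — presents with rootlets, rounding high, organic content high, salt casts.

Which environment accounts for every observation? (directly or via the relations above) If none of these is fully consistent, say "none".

For each candidate, compare predicted effects to what was observed:
(A) volcanic ash fall — does not account for mud cracks
(B) fluvial channel — bioturbation yes; organic content high yes; rip-up clasts yes; mud cracks NO; rootlets yes; graded bedding yes
(C) lacustrine delta — bioturbation NO; organic content high NO; rip-up clasts yes; mud cracks NO; rootlets yes; graded bedding yes
(D) aeolian dune field — does not account for rip-up clasts, mud cracks, rootlets, graded bedding
(E) deep marine turbidite — bioturbation NO; organic content high yes; rip-up clasts NO; mud cracks NO; rootlets yes; graded bedding NO
Every candidate fails on at least one observation.

none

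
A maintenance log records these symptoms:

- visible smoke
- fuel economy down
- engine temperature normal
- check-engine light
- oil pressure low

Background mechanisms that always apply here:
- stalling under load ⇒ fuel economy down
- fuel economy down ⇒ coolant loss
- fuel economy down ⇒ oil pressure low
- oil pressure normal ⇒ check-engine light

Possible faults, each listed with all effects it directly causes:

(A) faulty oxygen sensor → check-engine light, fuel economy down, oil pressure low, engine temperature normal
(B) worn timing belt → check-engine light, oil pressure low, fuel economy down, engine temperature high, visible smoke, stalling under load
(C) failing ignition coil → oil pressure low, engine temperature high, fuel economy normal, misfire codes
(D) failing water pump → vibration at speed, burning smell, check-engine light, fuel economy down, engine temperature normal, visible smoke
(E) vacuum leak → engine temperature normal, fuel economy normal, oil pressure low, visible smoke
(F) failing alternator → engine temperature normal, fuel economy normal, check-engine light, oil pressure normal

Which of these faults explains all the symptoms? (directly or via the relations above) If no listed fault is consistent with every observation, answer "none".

D

Checking each candidate against the observations:
(A) faulty oxygen sensor — does not account for visible smoke
(B) worn timing belt — visible smoke ✓; fuel economy down ✓; engine temperature normal ✗; check-engine light ✓; oil pressure low ✓
(C) failing ignition coil — fails on visible smoke, fuel economy down, engine temperature normal, check-engine light (predicts fuel economy normal, not fuel economy down; predicts engine temperature high, not engine temperature normal)
(D) failing water pump — visible smoke ✓; fuel economy down ✓; engine temperature normal ✓; check-engine light ✓; oil pressure low ✓ (by fuel economy down → oil pressure low)
(E) vacuum leak — fails on fuel economy down, check-engine light (predicts fuel economy normal, not fuel economy down)
(F) failing alternator — visible smoke ✗; fuel economy down ✗; engine temperature normal ✓; check-engine light ✓; oil pressure low ✗
(D) alone accounts for all the evidence.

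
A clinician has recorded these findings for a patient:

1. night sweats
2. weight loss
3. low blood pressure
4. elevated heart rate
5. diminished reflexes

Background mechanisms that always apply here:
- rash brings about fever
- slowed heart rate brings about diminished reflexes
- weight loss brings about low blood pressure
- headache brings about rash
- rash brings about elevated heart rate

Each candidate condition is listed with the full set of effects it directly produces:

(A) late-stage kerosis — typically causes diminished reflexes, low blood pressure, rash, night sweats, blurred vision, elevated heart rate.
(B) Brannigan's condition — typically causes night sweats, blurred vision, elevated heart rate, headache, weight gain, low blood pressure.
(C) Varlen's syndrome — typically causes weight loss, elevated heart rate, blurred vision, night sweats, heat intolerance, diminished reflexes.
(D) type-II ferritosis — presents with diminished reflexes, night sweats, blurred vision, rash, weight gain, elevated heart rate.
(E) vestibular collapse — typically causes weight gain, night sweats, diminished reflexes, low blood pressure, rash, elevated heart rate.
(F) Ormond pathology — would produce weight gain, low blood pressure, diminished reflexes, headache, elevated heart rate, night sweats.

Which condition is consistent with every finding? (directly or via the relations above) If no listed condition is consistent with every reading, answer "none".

C

For each candidate, compare predicted effects to what was observed:
(A) late-stage kerosis — does not account for weight loss
(B) Brannigan's condition — fails on weight loss, diminished reflexes (predicts weight gain, not weight loss)
(C) Varlen's syndrome — accounts for every observation (low blood pressure via weight loss → low blood pressure)
(D) type-II ferritosis — fails on weight loss, low blood pressure (predicts weight gain, not weight loss)
(E) vestibular collapse — fails on weight loss (predicts weight gain, not weight loss)
(F) Ormond pathology — night sweats ✓; weight loss ✗; low blood pressure ✓; elevated heart rate ✓; diminished reflexes ✓
Only (C) is consistent with every observation.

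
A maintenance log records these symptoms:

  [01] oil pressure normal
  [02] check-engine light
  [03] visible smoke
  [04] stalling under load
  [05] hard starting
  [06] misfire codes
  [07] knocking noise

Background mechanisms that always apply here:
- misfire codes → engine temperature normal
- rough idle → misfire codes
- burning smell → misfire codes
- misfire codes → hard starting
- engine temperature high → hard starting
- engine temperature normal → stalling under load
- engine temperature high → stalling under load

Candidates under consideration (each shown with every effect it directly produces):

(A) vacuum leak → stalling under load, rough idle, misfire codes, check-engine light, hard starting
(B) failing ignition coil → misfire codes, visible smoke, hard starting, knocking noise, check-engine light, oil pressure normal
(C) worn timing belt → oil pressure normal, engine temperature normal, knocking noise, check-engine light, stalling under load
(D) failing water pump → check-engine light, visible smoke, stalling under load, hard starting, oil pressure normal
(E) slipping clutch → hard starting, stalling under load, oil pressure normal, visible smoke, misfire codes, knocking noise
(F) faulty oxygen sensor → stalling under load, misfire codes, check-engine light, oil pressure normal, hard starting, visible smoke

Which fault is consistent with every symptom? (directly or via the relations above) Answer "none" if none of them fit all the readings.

Per-candidate check:
(A) vacuum leak — does not account for oil pressure normal, visible smoke, knocking noise
(B) failing ignition coil — accounts for every observation (stalling under load through misfire codes → engine temperature normal → stalling under load)
(C) worn timing belt — does not account for visible smoke, hard starting, misfire codes
(D) failing water pump — oil pressure normal yes; check-engine light yes; visible smoke yes; stalling under load yes; hard starting yes; misfire codes NO; knocking noise NO
(E) slipping clutch — does not account for check-engine light
(F) faulty oxygen sensor — does not account for knocking noise
Only (B) is consistent with every observation.

B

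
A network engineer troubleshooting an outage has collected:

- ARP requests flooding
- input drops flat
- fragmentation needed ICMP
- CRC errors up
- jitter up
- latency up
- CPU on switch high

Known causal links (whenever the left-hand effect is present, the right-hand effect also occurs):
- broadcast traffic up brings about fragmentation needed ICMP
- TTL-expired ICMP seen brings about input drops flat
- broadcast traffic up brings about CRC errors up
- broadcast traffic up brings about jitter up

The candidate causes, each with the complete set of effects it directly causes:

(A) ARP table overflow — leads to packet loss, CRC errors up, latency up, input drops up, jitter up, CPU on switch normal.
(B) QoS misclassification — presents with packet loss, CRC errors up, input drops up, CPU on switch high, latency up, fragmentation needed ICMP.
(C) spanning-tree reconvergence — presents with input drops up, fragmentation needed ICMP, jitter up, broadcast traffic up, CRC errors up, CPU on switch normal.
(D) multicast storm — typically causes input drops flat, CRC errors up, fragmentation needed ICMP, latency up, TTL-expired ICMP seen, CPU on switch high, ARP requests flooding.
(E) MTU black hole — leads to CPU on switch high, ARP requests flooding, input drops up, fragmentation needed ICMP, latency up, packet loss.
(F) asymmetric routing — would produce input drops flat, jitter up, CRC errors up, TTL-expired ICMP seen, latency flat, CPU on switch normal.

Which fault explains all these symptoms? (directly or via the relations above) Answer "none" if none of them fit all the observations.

none

For each candidate, compare predicted effects to what was observed:
(A) ARP table overflow — ARP requests flooding -; input drops flat -; fragmentation needed ICMP -; CRC errors up +; jitter up +; latency up +; CPU on switch high -
(B) QoS misclassification — fails on ARP requests flooding, input drops flat, jitter up (predicts input drops up, not input drops flat)
(C) spanning-tree reconvergence — ARP requests flooding -; input drops flat -; fragmentation needed ICMP +; CRC errors up +; jitter up +; latency up -; CPU on switch high -
(D) multicast storm — ARP requests flooding +; input drops flat +; fragmentation needed ICMP +; CRC errors up +; jitter up -; latency up +; CPU on switch high +
(E) MTU black hole — fails on input drops flat, CRC errors up, jitter up (predicts input drops up, not input drops flat)
(F) asymmetric routing — ARP requests flooding -; input drops flat +; fragmentation needed ICMP -; CRC errors up +; jitter up +; latency up -; CPU on switch high -
Every candidate fails on at least one observation.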